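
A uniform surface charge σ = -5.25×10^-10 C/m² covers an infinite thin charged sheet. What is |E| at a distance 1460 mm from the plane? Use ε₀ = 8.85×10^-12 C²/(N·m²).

|E| ≈ 29.7 V/m

The symmetry is planar: E is normal to the sheet and the same magnitude on both sides. Take a pillbox straddling the sheet with end-cap area A.
Only the two end caps contribute flux: Φ = 2EA. With Q_enc = σA, Gauss's law gives E = |σ|/(2ε₀).
E = |σ|/(2ε₀) = (5.25×10^-10)/(2·8.85×10^-12) = 29.7 N/C.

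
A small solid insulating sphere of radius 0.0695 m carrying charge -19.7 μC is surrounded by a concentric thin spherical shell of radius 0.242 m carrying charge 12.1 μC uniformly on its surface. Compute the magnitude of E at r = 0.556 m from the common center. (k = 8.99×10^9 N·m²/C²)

By spherical symmetry E is radial; choose a Gaussian sphere of radius r = 0.556 m (r > 0.242 m, enclosing both).
Q_enc = (-19.7 μC) + (12.1 μC) = -7.60×10^-6 C.
Gauss's law: E·4πr² = Q_enc/ε₀.
E = k|Q_enc|/r² = (8.99×10^9)(7.60e-6)/(0.556)² = 2.21×10^5 N/C.

2.21×10^5 N/C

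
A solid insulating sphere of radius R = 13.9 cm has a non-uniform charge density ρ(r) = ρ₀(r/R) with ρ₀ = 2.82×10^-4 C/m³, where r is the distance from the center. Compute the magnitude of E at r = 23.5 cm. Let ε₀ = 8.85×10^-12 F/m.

E ≈ 3.87e5 N/C

By spherical symmetry E is radial; choose a Gaussian sphere of radius r = 23.5 cm (r > R, all charge enclosed).
Q_enc = 4π ∫₀^R ρ₀(r'/R)^1 r'² dr' = 4πρ₀R³/4 = 2.379×10^-6 C.
Gauss's law: E·4πr² = Q_enc/ε₀.
E = |Q_enc|/(4πε₀r²) = (2.379e-6)/(4π·8.85×10^-12·(0.235)²) = 3.87e5 N/C.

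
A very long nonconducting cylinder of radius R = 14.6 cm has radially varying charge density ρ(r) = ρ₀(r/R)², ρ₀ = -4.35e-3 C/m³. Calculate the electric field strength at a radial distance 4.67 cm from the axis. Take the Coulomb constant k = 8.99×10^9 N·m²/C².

Coaxial Gaussian cylinder, radius r = 4.67 cm, length L (r < R).
Integrating ρ over the cross-section to radius r: λ_enc = (2πρ₀/R²) ∫₀^r r'^3 dr' = 2πρ₀ r^4/(4·R²) = -1.525×10^-6 C/m.
Since E is radial and uniform over the curved surface, Φ = E·2πrL = Q_enc/ε₀ = λ_enc L/ε₀.
E = 2k|λ_enc|/r = 2(8.99×10^9)(1.525e-6)/(0.0467) = 5.87×10^5 N/C.

E = 5.87×10^5 N/C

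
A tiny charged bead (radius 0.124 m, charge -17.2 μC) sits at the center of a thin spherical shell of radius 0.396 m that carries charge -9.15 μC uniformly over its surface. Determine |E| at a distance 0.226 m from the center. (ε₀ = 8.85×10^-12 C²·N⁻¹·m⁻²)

By spherical symmetry E is radial; choose a Gaussian sphere of radius r = 0.226 m (between the bodies, 0.124 m < r < 0.396 m).
Only the inner charge is enclosed; the outer shell contributes nothing inside itself. Q_enc = -17.2 μC = -1.72×10^-5 C.
By Gauss's law, ∮E·dA = E·4πr² = Q_enc/ε₀.
E = |Q_enc|/(4πε₀r²) = (1.72×10^-5)/(4π·8.85×10^-12·(0.226)²) = 3.03×10^6 N/C.

E ≈ 3.03×10^6 V/m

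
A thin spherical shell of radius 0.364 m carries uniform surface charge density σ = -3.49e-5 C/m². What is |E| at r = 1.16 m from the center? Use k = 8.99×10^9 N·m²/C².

E ≈ 3.88×10^5 N/C

By spherical symmetry E is radial; choose a Gaussian sphere of radius r = 1.16 m (r > 0.364 m).
The entire shell is enclosed: Q_enc = σ·4πR² = (-3.49e-5)·4π·(0.364)² = -5.811×10^-5 C.
Gauss's law: E·4πr² = Q_enc/ε₀.
E = k|Q_enc|/r² = (8.99×10^9)(5.811e-5)/(1.16)² = 3.88×10^5 N/C.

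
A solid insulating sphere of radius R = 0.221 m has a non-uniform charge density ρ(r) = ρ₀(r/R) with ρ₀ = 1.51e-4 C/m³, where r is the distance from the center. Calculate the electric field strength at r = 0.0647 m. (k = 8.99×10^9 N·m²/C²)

E ≈ 8.08×10^4 V/m

Use a concentric Gaussian sphere at r = 0.0647 m (r < R).
Integrate the density: Q_enc = 4π ∫₀^r ρ₀(r'/R)^1 r'² dr' = 4πρ₀ r^4/(4·R) = 3.761e-8 C.
Gauss's law: E·4πr² = Q_enc/ε₀.
E = k|Q_enc|/r² = (8.99×10^9)(3.761×10^-8)/(0.0647)² = 8.08×10^4 N/C.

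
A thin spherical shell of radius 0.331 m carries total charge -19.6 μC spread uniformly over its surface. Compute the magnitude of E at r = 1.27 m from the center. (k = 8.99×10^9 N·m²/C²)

|E| = 1.09e5 N/C

Take a concentric spherical Gaussian surface of radius r = 1.27 m (r > 0.331 m).
The entire shell is enclosed: Q_enc = -1.96×10^-5 C.
By Gauss's law, ∮E·dA = E·4πr² = Q_enc/ε₀.
E = k|Q_enc|/r² = (8.99×10^9)(1.96×10^-5)/(1.27)² = 1.09×10^5 N/C.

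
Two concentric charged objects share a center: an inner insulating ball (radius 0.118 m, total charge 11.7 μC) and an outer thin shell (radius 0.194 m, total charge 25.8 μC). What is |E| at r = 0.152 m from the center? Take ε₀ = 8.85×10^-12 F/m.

Use a concentric Gaussian sphere at r = 0.152 m (between the bodies, 0.118 m < r < 0.194 m).
Only the inner charge is enclosed; the outer shell contributes nothing inside itself. Q_enc = 11.7 μC = 1.17×10^-5 C.
Since E is radial and uniform over the Gaussian sphere, Φ = E·4πr² = Q_enc/ε₀.
E = |Q_enc|/(4πε₀r²) = (1.17e-5)/(4π·8.85×10^-12·(0.152)²) = 4.55×10^6 N/C.

|E| = 4.55×10^6 N/C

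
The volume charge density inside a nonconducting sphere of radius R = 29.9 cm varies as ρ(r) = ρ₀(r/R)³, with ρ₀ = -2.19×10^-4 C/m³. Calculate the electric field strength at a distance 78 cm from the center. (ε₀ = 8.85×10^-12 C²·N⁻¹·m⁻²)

E ≈ 1.81×10^5 V/m

Take a concentric spherical Gaussian surface of radius r = 78 cm (r > R, all charge enclosed).
Q_enc = 4π ∫₀^R ρ₀(r'/R)^3 r'² dr' = 4πρ₀R³/6 = -1.226e-5 C.
Applying ∮E·dA = Q_enc/ε₀ with Φ = E(4πr²):
E = |Q_enc|/(4πε₀r²) = (1.226e-5)/(4π·8.85×10^-12·(0.78)²) = 1.81e5 N/C.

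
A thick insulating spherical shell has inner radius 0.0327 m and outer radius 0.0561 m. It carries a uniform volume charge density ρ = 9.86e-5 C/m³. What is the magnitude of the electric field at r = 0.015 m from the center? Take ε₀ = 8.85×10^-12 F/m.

Take a concentric spherical Gaussian surface of radius r = 0.015 m (r < 0.0327 m, inside the empty cavity).
Q_enc = 0 (all charge lies at larger r); Gauss's law gives E = 0.

E = 0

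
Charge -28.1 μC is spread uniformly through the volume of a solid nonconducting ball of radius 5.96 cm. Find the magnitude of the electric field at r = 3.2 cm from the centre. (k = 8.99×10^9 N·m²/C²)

Use a concentric Gaussian sphere at r = 3.2 cm (r < R).
For a uniform sphere the enclosed fraction is (r/R)³, so Q_enc = (-28.1 μC)(0.032/0.0596)³ = -4.349×10^-6 C.
Gauss's law: E·4πr² = Q_enc/ε₀.
E = k|Q_enc|/r² = (8.99×10^9)(4.349×10^-6)/(0.032)² = 3.82×10^7 N/C.

|E| = 3.82e7 V/m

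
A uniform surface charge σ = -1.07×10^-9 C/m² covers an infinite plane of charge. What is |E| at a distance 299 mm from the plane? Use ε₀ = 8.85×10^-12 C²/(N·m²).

E = 60.5 V/m

The symmetry is planar: E is normal to the sheet and the same magnitude on both sides. Take a pillbox straddling the sheet with end-cap area A.
Flux Φ = 2EA and Q_enc = σA, so 2EA = σA/ε₀ ⇒ E = |σ|/(2ε₀), independent of distance.
E = |σ|/(2ε₀) = (1.07×10^-9)/(2·8.85×10^-12) = 60.5 N/C.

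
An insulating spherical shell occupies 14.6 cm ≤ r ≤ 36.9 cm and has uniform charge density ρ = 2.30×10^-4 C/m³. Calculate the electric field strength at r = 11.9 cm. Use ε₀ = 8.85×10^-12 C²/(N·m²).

|E| = 0 N/C

Take a concentric spherical Gaussian surface of radius r = 11.9 cm (r < 14.6 cm, inside the empty cavity).
Q_enc = 0 (all charge lies at larger r); Gauss's law gives E = 0.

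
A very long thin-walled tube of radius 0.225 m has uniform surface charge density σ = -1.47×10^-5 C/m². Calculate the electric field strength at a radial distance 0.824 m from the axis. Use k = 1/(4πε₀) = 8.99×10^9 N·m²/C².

Choose a coaxial cylinder of radius r = 0.824 m (arbitrary length L) as the Gaussian surface (r > 0.225 m).
The whole shell is enclosed: λ_enc = σ·2πR = (-1.47e-5)·2π·(0.225) = -2.078e-5 C/m.
By Gauss's law (flux through the curved wall only), E·2πrL = λ_enc L/ε₀.
E = 2k|λ_enc|/r = 2(8.99×10^9)(2.078×10^-5)/(0.824) = 4.53×10^5 N/C.

|E| ≈ 4.53×10^5 V/m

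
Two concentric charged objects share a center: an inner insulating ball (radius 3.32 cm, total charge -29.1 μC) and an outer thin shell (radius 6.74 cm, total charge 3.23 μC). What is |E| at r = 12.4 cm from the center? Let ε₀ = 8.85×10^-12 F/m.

E ≈ 1.51×10^7 N/C

Take a concentric spherical Gaussian surface of radius r = 12.4 cm (r > 6.74 cm, enclosing both).
Q_enc = (-29.1 μC) + (3.23 μC) = -2.587×10^-5 C.
By Gauss's law, ∮E·dA = E·4πr² = Q_enc/ε₀.
E = |Q_enc|/(4πε₀r²) = (2.587×10^-5)/(4π·8.85×10^-12·(0.124)²) = 1.51×10^7 N/C.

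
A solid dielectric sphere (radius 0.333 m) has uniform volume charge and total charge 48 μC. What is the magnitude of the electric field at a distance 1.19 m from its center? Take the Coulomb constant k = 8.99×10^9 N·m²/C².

Symmetry ⇒ E = E(r) r̂. Gaussian sphere of radius r = 1.19 m (r > R, so the entire charge is enclosed).
Q_enc = 48 μC = 4.80×10^-5 C.
Since E is radial and uniform over the Gaussian sphere, Φ = E·4πr² = Q_enc/ε₀.
E = k|Q_enc|/r² = (8.99×10^9)(4.80×10^-5)/(1.19)² = 3.05e5 N/C.

E ≈ 3.05e5 V/m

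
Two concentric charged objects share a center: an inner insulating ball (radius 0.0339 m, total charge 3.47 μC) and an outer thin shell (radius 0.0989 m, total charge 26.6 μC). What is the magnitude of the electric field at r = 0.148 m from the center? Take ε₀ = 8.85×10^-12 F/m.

|E| ≈ 1.23×10^7 N/C

By spherical symmetry E is radial; choose a Gaussian sphere of radius r = 0.148 m (r > 0.0989 m, enclosing both).
Q_enc = (3.47 μC) + (26.6 μC) = 3.007e-5 C.
Gauss's law: E·4πr² = Q_enc/ε₀.
E = |Q_enc|/(4πε₀r²) = (3.007e-5)/(4π·8.85×10^-12·(0.148)²) = 1.23e7 N/C.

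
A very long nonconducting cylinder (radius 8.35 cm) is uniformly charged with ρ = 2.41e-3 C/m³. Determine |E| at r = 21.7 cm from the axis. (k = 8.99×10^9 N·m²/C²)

4.37e6 V/m

Coaxial Gaussian cylinder, radius r = 21.7 cm, length L (r > 8.35 cm, full cross-section enclosed).
λ_enc = ρ·πR² = (2.41×10^-3)π(0.0835)² = 5.279×10^-5 C/m.
Since E is radial and uniform over the curved surface, Φ = E·2πrL = Q_enc/ε₀ = λ_enc L/ε₀.
E = 2k|λ_enc|/r = 2(8.99×10^9)(5.279e-5)/(0.217) = 4.37×10^6 N/C.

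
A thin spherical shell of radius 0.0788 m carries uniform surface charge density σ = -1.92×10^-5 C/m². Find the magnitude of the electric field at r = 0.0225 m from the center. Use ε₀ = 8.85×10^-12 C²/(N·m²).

Symmetry ⇒ E = E(r) r̂. Gaussian sphere of radius r = 0.0225 m (inside the shell, r < 0.0788 m).
No charge lies within this surface, so Q_enc = 0 and Gauss's law gives E·4πr² = 0 ⇒ E = 0.

|E| = 0 N/C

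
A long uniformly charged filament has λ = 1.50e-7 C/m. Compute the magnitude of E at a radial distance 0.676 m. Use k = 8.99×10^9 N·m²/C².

Coaxial Gaussian cylinder, radius r = 0.676 m, length L.
Q_enc = λL, so λ_enc = 1.50e-7 C/m.
Gauss's law: E·2πrL = λ_enc L/ε₀.
E = 2k|λ_enc|/r = 2(8.99×10^9)(1.50×10^-7)/(0.676) = 3.99×10^3 N/C.

E = 3.99×10^3 V/m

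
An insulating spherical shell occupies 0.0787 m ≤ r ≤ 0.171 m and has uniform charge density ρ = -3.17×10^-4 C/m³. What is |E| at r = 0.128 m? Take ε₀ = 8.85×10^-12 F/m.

Take a concentric spherical Gaussian surface of radius r = 0.128 m (within the shell material, 0.0787 m < r < 0.171 m).
Enclosed charge is the volume from a to r: Q_enc = (4π/3)ρ(r³ − a³) = -2.137e-6 C.
Applying ∮E·dA = Q_enc/ε₀ with Φ = E(4πr²):
E = |Q_enc|/(4πε₀r²) = (2.137×10^-6)/(4π·8.85×10^-12·(0.128)²) = 1.17×10^6 N/C.

|E| = 1.17e6 V/m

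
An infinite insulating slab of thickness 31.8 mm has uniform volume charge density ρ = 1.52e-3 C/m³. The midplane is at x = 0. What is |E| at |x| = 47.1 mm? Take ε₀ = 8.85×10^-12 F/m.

2.73×10^6 N/C

The point |x| = 47.1 mm lies outside the slab (half-thickness 0.0159 m). A symmetric pillbox spanning the full slab encloses Q_enc = ρ·d·A.
Flux = 2EA ⇒ E = |ρ|d/(2ε₀), independent of distance outside.
E = (1.52×10^-3)(0.0318)/(2·8.85×10^-12) = 2.73×10^6 N/C.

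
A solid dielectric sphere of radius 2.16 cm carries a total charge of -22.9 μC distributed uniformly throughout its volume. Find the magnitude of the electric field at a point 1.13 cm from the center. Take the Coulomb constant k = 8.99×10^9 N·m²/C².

2.31×10^8 N/C

Symmetry ⇒ E = E(r) r̂. Gaussian sphere of radius r = 1.13 cm (r < R).
For a uniform sphere the enclosed fraction is (r/R)³, so Q_enc = (-22.9 μC)(0.0113/0.0216)³ = -3.279e-6 C.
Since E is radial and uniform over the Gaussian sphere, Φ = E·4πr² = Q_enc/ε₀.
E = k|Q_enc|/r² = (8.99×10^9)(3.279×10^-6)/(0.0113)² = 2.31×10^8 N/C.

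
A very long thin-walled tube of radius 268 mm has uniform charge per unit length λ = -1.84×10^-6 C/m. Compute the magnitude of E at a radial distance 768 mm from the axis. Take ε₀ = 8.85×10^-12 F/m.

|E| ≈ 4.31×10^4 V/m

Choose a coaxial cylinder of radius r = 768 mm (arbitrary length L) as the Gaussian surface (r > 268 mm).
The full line charge is enclosed: λ_enc = -1.84×10^-6 C/m.
Since E is radial and uniform over the curved surface, Φ = E·2πrL = Q_enc/ε₀ = λ_enc L/ε₀.
E = |λ_enc|/(2πε₀r) = (1.84×10^-6)/(2π·8.85×10^-12·0.768) = 4.31e4 N/C.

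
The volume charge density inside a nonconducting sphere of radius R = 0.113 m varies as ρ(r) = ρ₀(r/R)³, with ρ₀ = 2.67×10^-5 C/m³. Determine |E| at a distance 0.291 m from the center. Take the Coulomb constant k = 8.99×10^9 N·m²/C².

Use a concentric Gaussian sphere at r = 0.291 m (r > R, all charge enclosed).
Q_enc = 4π ∫₀^R ρ₀(r'/R)^3 r'² dr' = 4πρ₀R³/6 = 8.069×10^-8 C.
Applying ∮E·dA = Q_enc/ε₀ with Φ = E(4πr²):
E = k|Q_enc|/r² = (8.99×10^9)(8.069×10^-8)/(0.291)² = 8.57×10^3 N/C.

E ≈ 8.57×10^3 N/C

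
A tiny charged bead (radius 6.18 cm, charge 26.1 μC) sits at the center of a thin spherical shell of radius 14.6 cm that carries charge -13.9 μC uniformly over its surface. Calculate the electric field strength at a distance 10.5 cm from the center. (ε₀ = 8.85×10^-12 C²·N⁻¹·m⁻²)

E ≈ 2.13e7 N/C

By spherical symmetry E is radial; choose a Gaussian sphere of radius r = 10.5 cm (between the bodies, 6.18 cm < r < 14.6 cm).
Only the inner charge is enclosed; the outer shell contributes nothing inside itself. Q_enc = 26.1 μC = 2.61×10^-5 C.
Applying ∮E·dA = Q_enc/ε₀ with Φ = E(4πr²):
E = |Q_enc|/(4πε₀r²) = (2.61×10^-5)/(4π·8.85×10^-12·(0.105)²) = 2.13×10^7 N/C.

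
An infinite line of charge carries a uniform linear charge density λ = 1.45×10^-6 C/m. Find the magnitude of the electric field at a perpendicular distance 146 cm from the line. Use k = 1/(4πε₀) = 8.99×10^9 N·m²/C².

Take a coaxial cylindrical Gaussian surface of radius r = 146 cm and length L.
Q_enc = λL, so λ_enc = 1.45×10^-6 C/m.
By Gauss's law (flux through the curved wall only), E·2πrL = λ_enc L/ε₀.
E = 2k|λ_enc|/r = 2(8.99×10^9)(1.45×10^-6)/(1.46) = 1.79e4 N/C.

|E| ≈ 1.79×10^4 V/m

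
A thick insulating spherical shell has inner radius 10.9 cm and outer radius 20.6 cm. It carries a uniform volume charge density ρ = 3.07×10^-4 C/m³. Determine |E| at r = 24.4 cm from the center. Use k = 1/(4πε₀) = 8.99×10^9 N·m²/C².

|E| ≈ 1.45×10^6 N/C

By spherical symmetry E is radial; choose a Gaussian sphere of radius r = 24.4 cm (r > 20.6 cm, enclosing the whole shell).
Q_enc = ρ·(4π/3)(b³ − a³) = (3.07e-4)·(4π/3)·((0.206)³ − (0.109)³) = 9.576×10^-6 C.
Gauss's law: E·4πr² = Q_enc/ε₀.
E = k|Q_enc|/r² = (8.99×10^9)(9.576×10^-6)/(0.244)² = 1.45×10^6 N/C.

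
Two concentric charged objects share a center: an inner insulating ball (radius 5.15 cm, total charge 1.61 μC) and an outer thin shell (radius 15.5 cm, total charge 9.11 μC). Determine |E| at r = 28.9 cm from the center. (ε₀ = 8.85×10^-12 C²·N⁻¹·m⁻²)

|E| ≈ 1.15×10^6 V/m

By spherical symmetry E is radial; choose a Gaussian sphere of radius r = 28.9 cm (r > 15.5 cm, enclosing both).
Q_enc = (1.61 μC) + (9.11 μC) = 1.072×10^-5 C.
Since E is radial and uniform over the Gaussian sphere, Φ = E·4πr² = Q_enc/ε₀.
E = |Q_enc|/(4πε₀r²) = (1.072e-5)/(4π·8.85×10^-12·(0.289)²) = 1.15×10^6 N/C.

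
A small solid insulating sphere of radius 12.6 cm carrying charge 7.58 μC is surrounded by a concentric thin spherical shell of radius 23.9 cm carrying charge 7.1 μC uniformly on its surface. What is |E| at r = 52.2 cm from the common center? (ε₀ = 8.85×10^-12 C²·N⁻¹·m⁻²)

By spherical symmetry E is radial; choose a Gaussian sphere of radius r = 52.2 cm (r > 23.9 cm, enclosing both).
Q_enc = (7.58 μC) + (7.1 μC) = 1.468×10^-5 C.
By Gauss's law, ∮E·dA = E·4πr² = Q_enc/ε₀.
E = |Q_enc|/(4πε₀r²) = (1.468×10^-5)/(4π·8.85×10^-12·(0.522)²) = 4.84e5 N/C.

|E| ≈ 4.84×10^5 N/C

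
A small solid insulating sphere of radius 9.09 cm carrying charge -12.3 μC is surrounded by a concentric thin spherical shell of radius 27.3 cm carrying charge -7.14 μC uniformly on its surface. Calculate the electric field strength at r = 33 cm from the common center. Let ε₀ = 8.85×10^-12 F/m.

|E| ≈ 1.61×10^6 V/m

Symmetry ⇒ E = E(r) r̂. Gaussian sphere of radius r = 33 cm (r > 27.3 cm, enclosing both).
Q_enc = (-12.3 μC) + (-7.14 μC) = -1.944e-5 C.
Since E is radial and uniform over the Gaussian sphere, Φ = E·4πr² = Q_enc/ε₀.
E = |Q_enc|/(4πε₀r²) = (1.944×10^-5)/(4π·8.85×10^-12·(0.33)²) = 1.61e6 N/C.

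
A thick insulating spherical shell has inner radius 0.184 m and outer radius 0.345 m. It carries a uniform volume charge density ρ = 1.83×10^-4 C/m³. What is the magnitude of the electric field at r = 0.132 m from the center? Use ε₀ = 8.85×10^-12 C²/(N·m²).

Use a concentric Gaussian sphere at r = 0.132 m (r < 0.184 m, inside the empty cavity).
Q_enc = 0 (all charge lies at larger r); Gauss's law gives E = 0.

E = 0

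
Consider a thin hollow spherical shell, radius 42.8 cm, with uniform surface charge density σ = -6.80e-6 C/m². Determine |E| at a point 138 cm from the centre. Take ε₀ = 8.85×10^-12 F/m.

Take a concentric spherical Gaussian surface of radius r = 138 cm (r > 42.8 cm).
The entire shell is enclosed: Q_enc = σ·4πR² = (-6.80×10^-6)·4π·(0.428)² = -1.565×10^-5 C.
By Gauss's law, ∮E·dA = E·4πr² = Q_enc/ε₀.
E = |Q_enc|/(4πε₀r²) = (1.565×10^-5)/(4π·8.85×10^-12·(1.38)²) = 7.39×10^4 N/C.

|E| ≈ 7.39×10^4 V/m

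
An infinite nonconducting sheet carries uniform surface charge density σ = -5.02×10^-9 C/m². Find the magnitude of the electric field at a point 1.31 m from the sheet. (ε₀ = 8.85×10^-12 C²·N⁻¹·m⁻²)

284 N/C

The symmetry is planar: E is normal to the sheet and the same magnitude on both sides. Take a pillbox straddling the sheet with end-cap area A.
Flux Φ = 2EA and Q_enc = σA, so 2EA = σA/ε₀ ⇒ E = |σ|/(2ε₀), independent of distance.
E = |σ|/(2ε₀) = (5.02×10^-9)/(2·8.85×10^-12) = 284 N/C.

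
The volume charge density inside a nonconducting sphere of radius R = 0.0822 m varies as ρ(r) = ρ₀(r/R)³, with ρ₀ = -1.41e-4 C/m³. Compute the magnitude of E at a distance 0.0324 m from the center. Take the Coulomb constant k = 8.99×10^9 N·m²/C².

By spherical symmetry E is radial; choose a Gaussian sphere of radius r = 0.0324 m (r < R).
Integrate the density: Q_enc = 4π ∫₀^r ρ₀(r'/R)^3 r'² dr' = 4πρ₀ r^6/(6·R³) = -6.151e-10 C.
Gauss's law: E·4πr² = Q_enc/ε₀.
E = k|Q_enc|/r² = (8.99×10^9)(6.151×10^-10)/(0.0324)² = 5.27e3 N/C.

|E| ≈ 5.27×10^3 N/C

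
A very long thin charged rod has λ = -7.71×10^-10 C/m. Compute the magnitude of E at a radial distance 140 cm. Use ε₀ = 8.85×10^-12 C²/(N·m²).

|E| ≈ 9.9 N/C

Coaxial Gaussian cylinder, radius r = 140 cm, length L.
Q_enc = λL, so λ_enc = -7.71e-10 C/m.
By Gauss's law (flux through the curved wall only), E·2πrL = λ_enc L/ε₀.
E = |λ_enc|/(2πε₀r) = (7.71e-10)/(2π·8.85×10^-12·1.4) = 9.9 N/C.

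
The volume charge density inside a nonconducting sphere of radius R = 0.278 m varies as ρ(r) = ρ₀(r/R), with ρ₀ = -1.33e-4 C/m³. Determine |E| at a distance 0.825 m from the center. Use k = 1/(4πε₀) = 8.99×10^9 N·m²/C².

E ≈ 1.19e5 N/C

Take a concentric spherical Gaussian surface of radius r = 0.825 m (r > R, all charge enclosed).
Q_enc = 4π ∫₀^R ρ₀(r'/R)^1 r'² dr' = 4πρ₀R³/4 = -8.977×10^-6 C.
Since E is radial and uniform over the Gaussian sphere, Φ = E·4πr² = Q_enc/ε₀.
E = k|Q_enc|/r² = (8.99×10^9)(8.977×10^-6)/(0.825)² = 1.19×10^5 N/C.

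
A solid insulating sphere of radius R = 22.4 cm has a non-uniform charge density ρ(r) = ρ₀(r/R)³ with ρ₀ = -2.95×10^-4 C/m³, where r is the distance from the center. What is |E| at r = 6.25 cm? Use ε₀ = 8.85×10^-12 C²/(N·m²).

E ≈ 7.54e3 N/C

By spherical symmetry E is radial; choose a Gaussian sphere of radius r = 6.25 cm (r < R).
Q_enc = ∫₀^r ρ(r')·4πr'² dr' = (4πρ₀/R³) ∫₀^r r'^5 dr' = 4πρ₀ r^6/(6·R³) = -3.277e-9 C.
By Gauss's law, ∮E·dA = E·4πr² = Q_enc/ε₀.
E = |Q_enc|/(4πε₀r²) = (3.277×10^-9)/(4π·8.85×10^-12·(0.0625)²) = 7.54×10^3 N/C.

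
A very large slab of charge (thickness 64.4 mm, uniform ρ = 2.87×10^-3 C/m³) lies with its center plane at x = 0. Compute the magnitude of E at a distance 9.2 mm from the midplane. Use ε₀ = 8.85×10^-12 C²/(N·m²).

By symmetry E is perpendicular to the slab. A Gaussian pillbox from −9.2 mm to +9.2 mm (face area A) lies entirely within the slab.
Q_enc = ρ·(2x)·A and flux = 2EA, so 2EA = 2ρxA/ε₀ ⇒ E = |ρ|x/ε₀.
E = (2.87e-3)(0.0092)/(8.85×10^-12) = 2.98e6 N/C.

|E| ≈ 2.98×10^6 V/m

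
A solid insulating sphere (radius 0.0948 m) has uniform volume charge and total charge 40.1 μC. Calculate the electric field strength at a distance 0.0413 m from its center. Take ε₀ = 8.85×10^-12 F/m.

|E| = 1.75×10^7 N/C

Use a concentric Gaussian sphere at r = 0.0413 m (r < R).
Only the charge within r is enclosed: Q_enc = Q·(r/R)³ = (40.1 μC)·(0.0413 m/0.0948 m)³ = 3.316e-6 C.
Applying ∮E·dA = Q_enc/ε₀ with Φ = E(4πr²):
E = |Q_enc|/(4πε₀r²) = (3.316×10^-6)/(4π·8.85×10^-12·(0.0413)²) = 1.75e7 N/C.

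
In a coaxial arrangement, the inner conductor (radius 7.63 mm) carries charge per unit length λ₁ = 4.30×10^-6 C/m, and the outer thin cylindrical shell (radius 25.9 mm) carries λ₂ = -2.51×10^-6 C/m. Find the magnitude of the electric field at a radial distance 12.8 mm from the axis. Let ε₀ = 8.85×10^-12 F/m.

Coaxial Gaussian cylinder, radius r = 12.8 mm, length L (between the conductors, 7.63 mm < r < 25.9 mm).
The shell at 25.9 mm lies outside the Gaussian surface, so λ_enc = λ₁ = 4.30e-6 C/m.
Since E is radial and uniform over the curved surface, Φ = E·2πrL = Q_enc/ε₀ = λ_enc L/ε₀.
E = |λ_enc|/(2πε₀r) = (4.30×10^-6)/(2π·8.85×10^-12·0.0128) = 6.04e6 N/C.

6.04e6 N/C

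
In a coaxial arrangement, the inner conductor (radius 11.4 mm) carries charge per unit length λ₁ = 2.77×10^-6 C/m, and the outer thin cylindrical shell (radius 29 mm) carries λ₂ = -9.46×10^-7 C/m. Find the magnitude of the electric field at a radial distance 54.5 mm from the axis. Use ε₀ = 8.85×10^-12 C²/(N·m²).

Choose a coaxial cylinder of radius r = 54.5 mm (arbitrary length L) as the Gaussian surface (r > 29 mm, enclosing both).
λ_enc = λ₁ + λ₂ = (2.77e-6) + (-9.46e-7) = 1.824×10^-6 C/m.
Since E is radial and uniform over the curved surface, Φ = E·2πrL = Q_enc/ε₀ = λ_enc L/ε₀.
E = |λ_enc|/(2πε₀r) = (1.824×10^-6)/(2π·8.85×10^-12·0.0545) = 6.02×10^5 N/C.

6.02×10^5 V/m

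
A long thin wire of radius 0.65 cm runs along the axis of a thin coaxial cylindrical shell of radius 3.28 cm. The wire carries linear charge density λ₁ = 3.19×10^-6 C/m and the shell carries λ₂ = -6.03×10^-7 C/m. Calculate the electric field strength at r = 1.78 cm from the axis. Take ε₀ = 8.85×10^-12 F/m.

E ≈ 3.22e6 N/C

Choose a coaxial cylinder of radius r = 1.78 cm (arbitrary length L) as the Gaussian surface (between the conductors, 0.65 cm < r < 3.28 cm).
The shell at 3.28 cm lies outside the Gaussian surface, so λ_enc = λ₁ = 3.19×10^-6 C/m.
Applying ∮E·dA = Q_enc/ε₀ with the end caps contributing no flux:
E = |λ_enc|/(2πε₀r) = (3.19×10^-6)/(2π·8.85×10^-12·0.0178) = 3.22e6 N/C.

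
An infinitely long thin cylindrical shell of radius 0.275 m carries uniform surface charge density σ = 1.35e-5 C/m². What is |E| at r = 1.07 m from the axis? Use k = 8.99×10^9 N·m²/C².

|E| ≈ 3.92e5 N/C

Coaxial Gaussian cylinder, radius r = 1.07 m, length L (r > 0.275 m).
The whole shell is enclosed: λ_enc = σ·2πR = (1.35×10^-5)·2π·(0.275) = 2.333×10^-5 C/m.
By Gauss's law (flux through the curved wall only), E·2πrL = λ_enc L/ε₀.
E = 2k|λ_enc|/r = 2(8.99×10^9)(2.333e-5)/(1.07) = 3.92×10^5 N/C.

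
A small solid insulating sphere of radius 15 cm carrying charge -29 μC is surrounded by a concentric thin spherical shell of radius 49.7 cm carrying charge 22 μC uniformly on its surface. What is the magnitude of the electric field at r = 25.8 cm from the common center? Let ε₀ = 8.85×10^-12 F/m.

E = 3.92e6 N/C

Take a concentric spherical Gaussian surface of radius r = 25.8 cm (between the bodies, 15 cm < r < 49.7 cm).
Only the inner charge is enclosed; the outer shell contributes nothing inside itself. Q_enc = -29 μC = -2.90e-5 C.
Gauss's law: E·4πr² = Q_enc/ε₀.
E = |Q_enc|/(4πε₀r²) = (2.90e-5)/(4π·8.85×10^-12·(0.258)²) = 3.92e6 N/C.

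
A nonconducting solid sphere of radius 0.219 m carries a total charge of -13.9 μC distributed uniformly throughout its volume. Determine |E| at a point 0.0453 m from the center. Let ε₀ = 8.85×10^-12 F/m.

5.39e5 N/C

Symmetry ⇒ E = E(r) r̂. Gaussian sphere of radius r = 0.0453 m (r < R).
Only the charge within r is enclosed: Q_enc = Q·(r/R)³ = (-13.9 μC)·(0.0453 m/0.219 m)³ = -1.23×10^-7 C.
By Gauss's law, ∮E·dA = E·4πr² = Q_enc/ε₀.
E = |Q_enc|/(4πε₀r²) = (1.23e-7)/(4π·8.85×10^-12·(0.0453)²) = 5.39×10^5 N/C.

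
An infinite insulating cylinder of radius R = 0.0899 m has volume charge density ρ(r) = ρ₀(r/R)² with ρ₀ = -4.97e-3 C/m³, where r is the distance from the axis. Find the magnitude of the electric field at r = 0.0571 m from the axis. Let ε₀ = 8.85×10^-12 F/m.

E = 3.23×10^6 N/C

By cylindrical symmetry E is radial; use a coaxial Gaussian cylinder of radius 0.0571 m and length L (r < R).
λ_enc = ∫₀^r ρ(r')·2πr' dr' = (2πρ₀/R²)·r^4/4 = -1.027e-5 C/m.
Applying ∮E·dA = Q_enc/ε₀ with the end caps contributing no flux:
E = |λ_enc|/(2πε₀r) = (1.027×10^-5)/(2π·8.85×10^-12·0.0571) = 3.23×10^6 N/C.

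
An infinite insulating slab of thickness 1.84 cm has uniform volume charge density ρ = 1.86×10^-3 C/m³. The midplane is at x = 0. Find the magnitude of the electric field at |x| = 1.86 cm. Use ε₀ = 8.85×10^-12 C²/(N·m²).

The point |x| = 1.86 cm lies outside the slab (half-thickness 0.0092 m). A symmetric pillbox spanning the full slab encloses Q_enc = ρ·d·A.
Flux = 2EA ⇒ E = |ρ|d/(2ε₀), independent of distance outside.
E = (1.86×10^-3)(0.0184)/(2·8.85×10^-12) = 1.93e6 N/C.

E = 1.93e6 V/m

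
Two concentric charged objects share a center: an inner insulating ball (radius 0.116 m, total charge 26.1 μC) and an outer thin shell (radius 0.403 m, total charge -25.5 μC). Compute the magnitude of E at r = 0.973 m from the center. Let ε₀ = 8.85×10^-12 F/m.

Take a concentric spherical Gaussian surface of radius r = 0.973 m (r > 0.403 m, enclosing both).
Q_enc = (26.1 μC) + (-25.5 μC) = 6.00×10^-7 C.
Since E is radial and uniform over the Gaussian sphere, Φ = E·4πr² = Q_enc/ε₀.
E = |Q_enc|/(4πε₀r²) = (6.00×10^-7)/(4π·8.85×10^-12·(0.973)²) = 5.70×10^3 N/C.

|E| = 5.70×10^3 N/C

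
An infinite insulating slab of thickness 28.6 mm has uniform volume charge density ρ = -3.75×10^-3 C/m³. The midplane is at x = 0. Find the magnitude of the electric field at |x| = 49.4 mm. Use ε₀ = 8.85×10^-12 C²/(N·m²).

E = 6.06×10^6 N/C

The point |x| = 49.4 mm lies outside the slab (half-thickness 0.0143 m). A symmetric pillbox spanning the full slab encloses Q_enc = ρ·d·A.
Flux = 2EA ⇒ E = |ρ|d/(2ε₀), independent of distance outside.
E = (3.75×10^-3)(0.0286)/(2·8.85×10^-12) = 6.06×10^6 N/C.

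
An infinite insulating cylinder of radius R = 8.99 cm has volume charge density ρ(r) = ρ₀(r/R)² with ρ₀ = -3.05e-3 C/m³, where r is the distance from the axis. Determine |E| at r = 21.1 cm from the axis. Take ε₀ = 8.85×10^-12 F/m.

E ≈ 3.30×10^6 N/C

Take a coaxial cylindrical Gaussian surface of radius r = 21.1 cm and length L (r > R, full charge per length enclosed).
λ_enc = 2π ∫₀^R ρ₀(r'/R)^2 r' dr' = 2πρ₀R²/4 = -3.872×10^-5 C/m.
Gauss's law: E·2πrL = λ_enc L/ε₀.
E = |λ_enc|/(2πε₀r) = (3.872×10^-5)/(2π·8.85×10^-12·0.211) = 3.30×10^6 N/C.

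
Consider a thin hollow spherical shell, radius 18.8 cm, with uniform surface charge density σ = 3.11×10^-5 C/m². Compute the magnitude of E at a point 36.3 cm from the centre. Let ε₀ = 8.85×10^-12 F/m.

E = 9.43e5 V/m

By spherical symmetry E is radial; choose a Gaussian sphere of radius r = 36.3 cm (r > 18.8 cm).
The entire shell is enclosed: Q_enc = σ·4πR² = (3.11×10^-5)·4π·(0.188)² = 1.381e-5 C.
Gauss's law: E·4πr² = Q_enc/ε₀.
E = |Q_enc|/(4πε₀r²) = (1.381×10^-5)/(4π·8.85×10^-12·(0.363)²) = 9.43×10^5 N/C.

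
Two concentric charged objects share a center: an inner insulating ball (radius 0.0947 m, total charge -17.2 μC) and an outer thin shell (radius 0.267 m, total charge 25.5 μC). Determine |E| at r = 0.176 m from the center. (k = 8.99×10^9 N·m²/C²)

Take a concentric spherical Gaussian surface of radius r = 0.176 m (between the bodies, 0.0947 m < r < 0.267 m).
The shell at 0.267 m lies outside the Gaussian surface, so Q_enc = -17.2 μC = -1.72×10^-5 C.
Gauss's law: E·4πr² = Q_enc/ε₀.
E = k|Q_enc|/r² = (8.99×10^9)(1.72×10^-5)/(0.176)² = 4.99×10^6 N/C.

|E| ≈ 4.99e6 N/C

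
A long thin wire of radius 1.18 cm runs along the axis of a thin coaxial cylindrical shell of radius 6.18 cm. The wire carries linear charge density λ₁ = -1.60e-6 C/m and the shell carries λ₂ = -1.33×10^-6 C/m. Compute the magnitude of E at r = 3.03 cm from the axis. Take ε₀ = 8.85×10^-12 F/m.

Take a coaxial cylindrical Gaussian surface of radius r = 3.03 cm and length L (between the conductors, 1.18 cm < r < 6.18 cm).
Only the inner wire is enclosed; the outer shell contributes nothing inside itself. λ_enc = λ₁ = -1.60e-6 C/m.
By Gauss's law (flux through the curved wall only), E·2πrL = λ_enc L/ε₀.
E = |λ_enc|/(2πε₀r) = (1.60e-6)/(2π·8.85×10^-12·0.0303) = 9.50×10^5 N/C.

9.50×10^5 N/C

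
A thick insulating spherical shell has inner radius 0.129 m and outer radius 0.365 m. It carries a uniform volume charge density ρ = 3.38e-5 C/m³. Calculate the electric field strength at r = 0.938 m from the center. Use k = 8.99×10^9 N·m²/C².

6.72e4 N/C

By spherical symmetry E is radial; choose a Gaussian sphere of radius r = 0.938 m (r > 0.365 m, enclosing the whole shell).
Q_enc = ρ·(4π/3)(b³ − a³) = (3.38×10^-5)·(4π/3)·((0.365)³ − (0.129)³) = 6.581e-6 C.
Applying ∮E·dA = Q_enc/ε₀ with Φ = E(4πr²):
E = k|Q_enc|/r² = (8.99×10^9)(6.581×10^-6)/(0.938)² = 6.72×10^4 N/C.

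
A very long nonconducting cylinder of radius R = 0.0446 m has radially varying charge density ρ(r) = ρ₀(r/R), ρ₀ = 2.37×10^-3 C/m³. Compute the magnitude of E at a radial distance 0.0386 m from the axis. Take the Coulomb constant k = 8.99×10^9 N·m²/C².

Coaxial Gaussian cylinder, radius r = 0.0386 m, length L (r < R).
λ_enc = ∫₀^r ρ(r')·2πr' dr' = (2πρ₀/R)·r^3/3 = 6.401e-6 C/m.
Applying ∮E·dA = Q_enc/ε₀ with the end caps contributing no flux:
E = 2k|λ_enc|/r = 2(8.99×10^9)(6.401×10^-6)/(0.0386) = 2.98×10^6 N/C.

E ≈ 2.98e6 N/C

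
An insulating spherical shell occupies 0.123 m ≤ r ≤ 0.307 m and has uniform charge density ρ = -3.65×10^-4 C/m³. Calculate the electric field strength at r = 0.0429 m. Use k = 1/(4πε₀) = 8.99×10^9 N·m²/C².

Take a concentric spherical Gaussian surface of radius r = 0.0429 m (r < 0.123 m, inside the empty cavity).
Q_enc = 0 (all charge lies at larger r); Gauss's law gives E = 0.

E = 0 (no enclosed charge)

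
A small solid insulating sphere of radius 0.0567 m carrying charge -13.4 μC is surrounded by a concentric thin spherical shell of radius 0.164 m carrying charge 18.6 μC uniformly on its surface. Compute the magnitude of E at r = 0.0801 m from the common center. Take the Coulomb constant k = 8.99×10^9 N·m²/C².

Use a concentric Gaussian sphere at r = 0.0801 m (between the bodies, 0.0567 m < r < 0.164 m).
Only the inner charge is enclosed; the outer shell contributes nothing inside itself. Q_enc = -13.4 μC = -1.34×10^-5 C.
Gauss's law: E·4πr² = Q_enc/ε₀.
E = k|Q_enc|/r² = (8.99×10^9)(1.34×10^-5)/(0.0801)² = 1.88e7 N/C.

|E| ≈ 1.88×10^7 N/C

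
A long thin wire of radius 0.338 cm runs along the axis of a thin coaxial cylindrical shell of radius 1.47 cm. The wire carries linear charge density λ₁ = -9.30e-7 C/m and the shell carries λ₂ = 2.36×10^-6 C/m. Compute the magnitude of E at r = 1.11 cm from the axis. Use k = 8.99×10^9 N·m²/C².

E = 1.51e6 N/C

By cylindrical symmetry E is radial; use a coaxial Gaussian cylinder of radius 1.11 cm and length L (between the conductors, 0.338 cm < r < 1.47 cm).
The shell at 1.47 cm lies outside the Gaussian surface, so λ_enc = λ₁ = -9.30×10^-7 C/m.
Gauss's law: E·2πrL = λ_enc L/ε₀.
E = 2k|λ_enc|/r = 2(8.99×10^9)(9.30e-7)/(0.0111) = 1.51×10^6 N/C.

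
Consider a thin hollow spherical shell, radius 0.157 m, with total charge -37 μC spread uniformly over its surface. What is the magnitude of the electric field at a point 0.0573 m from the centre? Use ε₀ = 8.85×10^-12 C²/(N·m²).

By spherical symmetry E is radial; choose a Gaussian sphere of radius r = 0.0573 m (inside the shell, r < 0.157 m).
All the charge is outside the Gaussian surface: Q_enc = 0, hence E = 0 everywhere inside the shell.

E = 0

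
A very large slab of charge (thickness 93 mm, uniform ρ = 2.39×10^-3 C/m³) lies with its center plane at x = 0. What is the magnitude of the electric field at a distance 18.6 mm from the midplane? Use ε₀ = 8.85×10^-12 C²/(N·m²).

E ≈ 5.02e6 N/C

By symmetry E is perpendicular to the slab. A Gaussian pillbox from −18.6 mm to +18.6 mm (face area A) lies entirely within the slab.
Q_enc = ρ·(2x)·A and flux = 2EA, so 2EA = 2ρxA/ε₀ ⇒ E = |ρ|x/ε₀.
E = (2.39×10^-3)(0.0186)/(8.85×10^-12) = 5.02e6 N/C.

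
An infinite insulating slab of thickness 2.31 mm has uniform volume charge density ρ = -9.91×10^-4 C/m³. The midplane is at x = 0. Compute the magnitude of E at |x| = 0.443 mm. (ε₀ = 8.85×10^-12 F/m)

By symmetry E is perpendicular to the slab. A Gaussian pillbox from −0.443 mm to +0.443 mm (face area A) lies entirely within the slab.
Q_enc = ρ·(2x)·A and flux = 2EA, so 2EA = 2ρxA/ε₀ ⇒ E = |ρ|x/ε₀.
E = (9.91×10^-4)(0.000443)/(8.85×10^-12) = 4.96×10^4 N/C.

E ≈ 4.96×10^4 N/C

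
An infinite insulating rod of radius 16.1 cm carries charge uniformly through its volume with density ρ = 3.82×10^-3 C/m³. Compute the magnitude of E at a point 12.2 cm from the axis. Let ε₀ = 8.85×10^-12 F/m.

2.63×10^7 V/m

Choose a coaxial cylinder of radius r = 12.2 cm (arbitrary length L) as the Gaussian surface (r < R).
Enclosed charge per unit length: λ_enc = ρ·πr² = (3.82×10^-3)π(0.122)² = 1.786e-4 C/m.
Applying ∮E·dA = Q_enc/ε₀ with the end caps contributing no flux:
E = |λ_enc|/(2πε₀r) = (1.786×10^-4)/(2π·8.85×10^-12·0.122) = 2.63×10^7 N/C.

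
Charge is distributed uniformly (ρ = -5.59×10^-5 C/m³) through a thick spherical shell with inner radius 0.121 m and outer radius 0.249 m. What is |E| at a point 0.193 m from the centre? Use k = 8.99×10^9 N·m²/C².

|E| ≈ 3.06×10^5 N/C

By spherical symmetry E is radial; choose a Gaussian sphere of radius r = 0.193 m (within the shell material, 0.121 m < r < 0.249 m).
Only the shell between 0.121 m and r is enclosed: Q_enc = ρ·(4π/3)(r³ − a³) = (-5.59e-5)·(4π/3)·((0.193)³ − (0.121)³) = -1.269×10^-6 C.
Gauss's law: E·4πr² = Q_enc/ε₀.
E = k|Q_enc|/r² = (8.99×10^9)(1.269×10^-6)/(0.193)² = 3.06×10^5 N/C.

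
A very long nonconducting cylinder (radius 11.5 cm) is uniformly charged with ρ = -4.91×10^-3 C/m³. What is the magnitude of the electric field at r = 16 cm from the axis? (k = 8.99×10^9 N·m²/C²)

E = 2.29×10^7 N/C

Choose a coaxial cylinder of radius r = 16 cm (arbitrary length L) as the Gaussian surface (r > 11.5 cm, full cross-section enclosed).
λ_enc = ρ·πR² = (-4.91×10^-3)π(0.115)² = -2.04×10^-4 C/m.
Applying ∮E·dA = Q_enc/ε₀ with the end caps contributing no flux:
E = 2k|λ_enc|/r = 2(8.99×10^9)(2.04×10^-4)/(0.16) = 2.29e7 N/C.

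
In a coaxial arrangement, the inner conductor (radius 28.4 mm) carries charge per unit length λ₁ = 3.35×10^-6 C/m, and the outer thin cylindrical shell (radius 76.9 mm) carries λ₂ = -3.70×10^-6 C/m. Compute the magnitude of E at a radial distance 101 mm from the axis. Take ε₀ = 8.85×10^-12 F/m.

Coaxial Gaussian cylinder, radius r = 101 mm, length L (r > 76.9 mm, enclosing both).
λ_enc = λ₁ + λ₂ = (3.35×10^-6) + (-3.70e-6) = -3.50×10^-7 C/m.
Applying ∮E·dA = Q_enc/ε₀ with the end caps contributing no flux:
E = |λ_enc|/(2πε₀r) = (3.50×10^-7)/(2π·8.85×10^-12·0.101) = 6.23×10^4 N/C.

E ≈ 6.23×10^4 N/C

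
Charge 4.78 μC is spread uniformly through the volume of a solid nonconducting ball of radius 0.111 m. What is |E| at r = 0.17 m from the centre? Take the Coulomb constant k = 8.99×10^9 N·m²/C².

By spherical symmetry E is radial; choose a Gaussian sphere of radius r = 0.17 m (r > R, so the entire charge is enclosed).
Q_enc = 4.78 μC = 4.78×10^-6 C.
Since E is radial and uniform over the Gaussian sphere, Φ = E·4πr² = Q_enc/ε₀.
E = k|Q_enc|/r² = (8.99×10^9)(4.78×10^-6)/(0.17)² = 1.49×10^6 N/C.

1.49e6 N/C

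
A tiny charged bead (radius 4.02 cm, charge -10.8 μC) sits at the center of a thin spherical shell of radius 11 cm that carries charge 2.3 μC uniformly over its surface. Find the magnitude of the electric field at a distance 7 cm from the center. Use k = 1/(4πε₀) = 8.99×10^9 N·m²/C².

Use a concentric Gaussian sphere at r = 7 cm (between the bodies, 4.02 cm < r < 11 cm).
Only the inner charge is enclosed; the outer shell contributes nothing inside itself. Q_enc = -10.8 μC = -1.08×10^-5 C.
Gauss's law: E·4πr² = Q_enc/ε₀.
E = k|Q_enc|/r² = (8.99×10^9)(1.08×10^-5)/(0.07)² = 1.98×10^7 N/C.

|E| = 1.98×10^7 V/m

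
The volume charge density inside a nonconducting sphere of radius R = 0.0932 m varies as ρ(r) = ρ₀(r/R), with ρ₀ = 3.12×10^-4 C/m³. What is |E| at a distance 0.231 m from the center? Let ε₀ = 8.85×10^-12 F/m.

By spherical symmetry E is radial; choose a Gaussian sphere of radius r = 0.231 m (r > R, all charge enclosed).
Q_enc = 4π ∫₀^R ρ₀(r'/R)^1 r'² dr' = 4πρ₀R³/4 = 7.935e-7 C.
By Gauss's law, ∮E·dA = E·4πr² = Q_enc/ε₀.
E = |Q_enc|/(4πε₀r²) = (7.935e-7)/(4π·8.85×10^-12·(0.231)²) = 1.34×10^5 N/C.

E ≈ 1.34e5 N/C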